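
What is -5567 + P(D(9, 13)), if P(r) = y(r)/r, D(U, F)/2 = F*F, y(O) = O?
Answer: -5566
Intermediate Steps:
D(U, F) = 2*F² (D(U, F) = 2*(F*F) = 2*F²)
P(r) = 1 (P(r) = r/r = 1)
-5567 + P(D(9, 13)) = -5567 + 1 = -5566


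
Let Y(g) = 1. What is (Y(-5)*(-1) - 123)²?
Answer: 15376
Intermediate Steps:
(Y(-5)*(-1) - 123)² = (1*(-1) - 123)² = (-1 - 123)² = (-124)² = 15376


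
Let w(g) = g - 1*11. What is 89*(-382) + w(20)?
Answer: -33989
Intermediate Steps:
w(g) = -11 + g (w(g) = g - 11 = -11 + g)
89*(-382) + w(20) = 89*(-382) + (-11 + 20) = -33998 + 9 = -33989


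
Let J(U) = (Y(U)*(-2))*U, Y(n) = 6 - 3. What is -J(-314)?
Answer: -1884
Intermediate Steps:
Y(n) = 3
J(U) = -6*U (J(U) = (3*(-2))*U = -6*U)
-J(-314) = -(-6)*(-314) = -1*1884 = -1884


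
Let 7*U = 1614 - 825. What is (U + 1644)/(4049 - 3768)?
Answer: 12297/1967 ≈ 6.2517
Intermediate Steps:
U = 789/7 (U = (1614 - 825)/7 = (⅐)*789 = 789/7 ≈ 112.71)
(U + 1644)/(4049 - 3768) = (789/7 + 1644)/(4049 - 3768) = (12297/7)/281 = (12297/7)*(1/281) = 12297/1967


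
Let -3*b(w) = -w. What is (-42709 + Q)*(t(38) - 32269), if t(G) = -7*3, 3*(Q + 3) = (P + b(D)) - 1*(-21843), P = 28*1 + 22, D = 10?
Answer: 10291436510/9 ≈ 1.1435e+9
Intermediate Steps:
b(w) = w/3 (b(w) = -(-1)*w/3 = w/3)
P = 50 (P = 28 + 22 = 50)
Q = 65662/9 (Q = -3 + ((50 + (1/3)*10) - 1*(-21843))/3 = -3 + ((50 + 10/3) + 21843)/3 = -3 + (160/3 + 21843)/3 = -3 + (1/3)*(65689/3) = -3 + 65689/9 = 65662/9 ≈ 7295.8)
t(G) = -21
(-42709 + Q)*(t(38) - 32269) = (-42709 + 65662/9)*(-21 - 32269) = -318719/9*(-32290) = 10291436510/9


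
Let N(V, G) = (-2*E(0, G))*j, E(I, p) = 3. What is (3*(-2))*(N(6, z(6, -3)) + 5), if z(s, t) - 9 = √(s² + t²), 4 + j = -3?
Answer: -282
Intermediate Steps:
j = -7 (j = -4 - 3 = -7)
z(s, t) = 9 + √(s² + t²)
N(V, G) = 42 (N(V, G) = -2*3*(-7) = -6*(-7) = 42)
(3*(-2))*(N(6, z(6, -3)) + 5) = (3*(-2))*(42 + 5) = -6*47 = -282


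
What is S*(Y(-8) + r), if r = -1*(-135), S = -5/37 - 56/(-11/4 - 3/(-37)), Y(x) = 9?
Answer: 43874064/14615 ≈ 3002.0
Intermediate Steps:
S = 304681/14615 (S = -5*1/37 - 56/(-11*¼ - 3*(-1/37)) = -5/37 - 56/(-11/4 + 3/37) = -5/37 - 56/(-395/148) = -5/37 - 56*(-148/395) = -5/37 + 8288/395 = 304681/14615 ≈ 20.847)
r = 135
S*(Y(-8) + r) = 304681*(9 + 135)/14615 = (304681/14615)*144 = 43874064/14615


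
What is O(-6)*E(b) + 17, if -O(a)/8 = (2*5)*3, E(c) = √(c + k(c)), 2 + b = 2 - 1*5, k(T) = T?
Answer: 17 - 240*I*√10 ≈ 17.0 - 758.95*I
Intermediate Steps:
b = -5 (b = -2 + (2 - 1*5) = -2 + (2 - 5) = -2 - 3 = -5)
E(c) = √2*√c (E(c) = √(c + c) = √(2*c) = √2*√c)
O(a) = -240 (O(a) = -8*2*5*3 = -80*3 = -8*30 = -240)
O(-6)*E(b) + 17 = -240*√2*√(-5) + 17 = -240*√2*I*√5 + 17 = -240*I*√10 + 17 = 17 - 240*I*√10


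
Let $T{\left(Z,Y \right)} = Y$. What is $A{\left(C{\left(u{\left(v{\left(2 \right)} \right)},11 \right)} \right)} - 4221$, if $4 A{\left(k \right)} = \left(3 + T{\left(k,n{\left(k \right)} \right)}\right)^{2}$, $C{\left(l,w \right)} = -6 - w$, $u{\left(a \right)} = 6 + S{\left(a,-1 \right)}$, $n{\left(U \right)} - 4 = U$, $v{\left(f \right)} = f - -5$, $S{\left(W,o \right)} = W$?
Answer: $-4196$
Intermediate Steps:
$v{\left(f \right)} = 5 + f$ ($v{\left(f \right)} = f + 5 = 5 + f$)
$n{\left(U \right)} = 4 + U$
$u{\left(a \right)} = 6 + a$
$A{\left(k \right)} = \frac{\left(7 + k\right)^{2}}{4}$ ($A{\left(k \right)} = \frac{\left(3 + \left(4 + k\right)\right)^{2}}{4} = \frac{\left(7 + k\right)^{2}}{4}$)
$A{\left(C{\left(u{\left(v{\left(2 \right)} \right)},11 \right)} \right)} - 4221 = \frac{\left(7 - 17\right)^{2}}{4} - 4221 = \frac{\left(-10\right)^{2}}{4} - 4221 = \frac{1}{4} \cdot 100 - 4221 = 25 - 4221 = -4196$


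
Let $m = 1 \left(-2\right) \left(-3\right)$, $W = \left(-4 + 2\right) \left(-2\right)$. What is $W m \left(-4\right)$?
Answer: $-96$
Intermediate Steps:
$W = 4$ ($W = \left(-2\right) \left(-2\right) = 4$)
$m = 6$ ($m = \left(-2\right) \left(-3\right) = 6$)
$W m \left(-4\right) = 4 \cdot 6 \left(-4\right) = 24 \left(-4\right) = -96$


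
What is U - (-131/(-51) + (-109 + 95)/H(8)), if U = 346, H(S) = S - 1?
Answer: 17617/51 ≈ 345.43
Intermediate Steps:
H(S) = -1 + S
U - (-131/(-51) + (-109 + 95)/H(8)) = 346 - (-131/(-51) + (-109 + 95)/(-1 + 8)) = 346 - (-131*(-1/51) - 14/7) = 346 - (131/51 - 14*⅐) = 346 - (131/51 - 2) = 346 - 1*29/51 = 346 - 29/51 = 17617/51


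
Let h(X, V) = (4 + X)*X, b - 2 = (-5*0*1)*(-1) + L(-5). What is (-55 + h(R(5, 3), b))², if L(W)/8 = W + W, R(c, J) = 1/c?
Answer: 1833316/625 ≈ 2933.3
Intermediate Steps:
L(W) = 16*W (L(W) = 8*(W + W) = 8*(2*W) = 16*W)
b = -78 (b = 2 + ((-5*0*1)*(-1) + 16*(-5)) = 2 + ((0*1)*(-1) - 80) = 2 + (0*(-1) - 80) = 2 + (0 - 80) = 2 - 80 = -78)
h(X, V) = X*(4 + X)
(-55 + h(R(5, 3), b))² = (-55 + (4 + 1/5)/5)² = (-55 + (4 + ⅕)/5)² = (-55 + (⅕)*(21/5))² = (-55 + 21/25)² = (-1354/25)² = 1833316/625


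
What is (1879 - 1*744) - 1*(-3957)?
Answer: 5092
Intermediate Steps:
(1879 - 1*744) - 1*(-3957) = (1879 - 744) + 3957 = 1135 + 3957 = 5092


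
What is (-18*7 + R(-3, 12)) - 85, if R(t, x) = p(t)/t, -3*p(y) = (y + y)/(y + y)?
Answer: -1898/9 ≈ -210.89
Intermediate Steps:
p(y) = -⅓ (p(y) = -(y + y)/(3*(y + y)) = -2*y/(3*(2*y)) = -2*y*1/(2*y)/3 = -⅓*1 = -⅓)
R(t, x) = -1/(3*t)
(-18*7 + R(-3, 12)) - 85 = (-18*7 - ⅓/(-3)) - 85 = (-126 - ⅓*(-⅓)) - 85 = (-126 + ⅑) - 85 = -1133/9 - 85 = -1898/9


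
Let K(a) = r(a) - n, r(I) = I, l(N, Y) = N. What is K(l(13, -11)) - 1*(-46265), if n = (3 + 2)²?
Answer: 46253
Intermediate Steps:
n = 25 (n = 5² = 25)
K(a) = -25 + a (K(a) = a - 1*25 = a - 25 = -25 + a)
K(l(13, -11)) - 1*(-46265) = (-25 + 13) - 1*(-46265) = -12 + 46265 = 46253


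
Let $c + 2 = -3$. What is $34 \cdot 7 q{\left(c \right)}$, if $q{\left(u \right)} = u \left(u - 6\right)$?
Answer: $13090$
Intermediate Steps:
$c = -5$ ($c = -2 - 3 = -5$)
$q{\left(u \right)} = u \left(-6 + u\right)$
$34 \cdot 7 q{\left(c \right)} = 34 \cdot 7 \left(- 5 \left(-6 - 5\right)\right) = 238 \left(\left(-5\right) \left(-11\right)\right) = 238 \cdot 55 = 13090$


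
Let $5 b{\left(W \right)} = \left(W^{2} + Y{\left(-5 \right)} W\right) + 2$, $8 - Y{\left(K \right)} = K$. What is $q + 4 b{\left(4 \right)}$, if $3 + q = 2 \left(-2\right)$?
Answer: $49$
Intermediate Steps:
$Y{\left(K \right)} = 8 - K$
$q = -7$ ($q = -3 + 2 \left(-2\right) = -3 - 4 = -7$)
$b{\left(W \right)} = \frac{2}{5} + \frac{W^{2}}{5} + \frac{13 W}{5}$ ($b{\left(W \right)} = \frac{\left(W^{2} + \left(8 - -5\right) W\right) + 2}{5} = \frac{\left(W^{2} + \left(8 + 5\right) W\right) + 2}{5} = \frac{\left(W^{2} + 13 W\right) + 2}{5} = \frac{2 + W^{2} + 13 W}{5} = \frac{2}{5} + \frac{W^{2}}{5} + \frac{13 W}{5}$)
$q + 4 b{\left(4 \right)} = -7 + 4 \left(\frac{2}{5} + \frac{4^{2}}{5} + \frac{13}{5} \cdot 4\right) = -7 + 4 \left(\frac{2}{5} + \frac{1}{5} \cdot 16 + \frac{52}{5}\right) = -7 + 4 \left(\frac{2}{5} + \frac{16}{5} + \frac{52}{5}\right) = -7 + 4 \cdot 14 = -7 + 56 = 49$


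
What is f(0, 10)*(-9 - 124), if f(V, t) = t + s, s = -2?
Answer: -1064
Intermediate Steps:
f(V, t) = -2 + t (f(V, t) = t - 2 = -2 + t)
f(0, 10)*(-9 - 124) = (-2 + 10)*(-9 - 124) = 8*(-133) = -1064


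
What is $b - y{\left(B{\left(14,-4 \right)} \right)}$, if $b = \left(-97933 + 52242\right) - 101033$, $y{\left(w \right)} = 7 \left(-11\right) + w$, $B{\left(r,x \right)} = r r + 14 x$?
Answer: $-146787$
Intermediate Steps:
$B{\left(r,x \right)} = r^{2} + 14 x$
$y{\left(w \right)} = -77 + w$
$b = -146724$ ($b = -45691 - 101033 = -146724$)
$b - y{\left(B{\left(14,-4 \right)} \right)} = -146724 - \left(-77 + \left(14^{2} + 14 \left(-4\right)\right)\right) = -146724 - \left(-77 + \left(196 - 56\right)\right) = -146724 - \left(-77 + 140\right) = -146724 - 63 = -146787$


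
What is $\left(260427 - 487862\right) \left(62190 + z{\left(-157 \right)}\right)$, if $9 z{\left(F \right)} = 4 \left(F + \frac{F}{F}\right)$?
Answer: $- \frac{42385241470}{3} \approx -1.4128 \cdot 10^{10}$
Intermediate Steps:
$z{\left(F \right)} = \frac{4}{9} + \frac{4 F}{9}$ ($z{\left(F \right)} = \frac{4 \left(F + \frac{F}{F}\right)}{9} = \frac{4 \left(F + 1\right)}{9} = \frac{4 \left(1 + F\right)}{9} = \frac{4 + 4 F}{9} = \frac{4}{9} + \frac{4 F}{9}$)
$\left(260427 - 487862\right) \left(62190 + z{\left(-157 \right)}\right) = \left(260427 - 487862\right) \left(62190 + \left(\frac{4}{9} + \frac{4}{9} \left(-157\right)\right)\right) = - 227435 \left(62190 + \left(\frac{4}{9} - \frac{628}{9}\right)\right) = - 227435 \left(62190 - \frac{208}{3}\right) = \left(-227435\right) \frac{186362}{3} = - \frac{42385241470}{3}$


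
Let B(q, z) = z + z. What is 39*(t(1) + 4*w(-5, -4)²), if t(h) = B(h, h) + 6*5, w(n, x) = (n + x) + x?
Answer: 27612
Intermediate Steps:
w(n, x) = n + 2*x
B(q, z) = 2*z
t(h) = 30 + 2*h (t(h) = 2*h + 6*5 = 2*h + 30 = 30 + 2*h)
39*(t(1) + 4*w(-5, -4)²) = 39*((30 + 2*1) + 4*(-5 + 2*(-4))²) = 39*((30 + 2) + 4*(-5 - 8)²) = 39*(32 + 4*(-13)²) = 39*(32 + 4*169) = 39*(32 + 676) = 39*708 = 27612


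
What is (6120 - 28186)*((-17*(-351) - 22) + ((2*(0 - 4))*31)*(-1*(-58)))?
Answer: 186214974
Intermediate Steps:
(6120 - 28186)*((-17*(-351) - 22) + ((2*(0 - 4))*31)*(-1*(-58))) = -22066*((5967 - 22) + ((2*(-4))*31)*58) = -22066*(5945 - 8*31*58) = -22066*(5945 - 248*58) = -22066*(5945 - 14384) = -22066*(-8439) = 186214974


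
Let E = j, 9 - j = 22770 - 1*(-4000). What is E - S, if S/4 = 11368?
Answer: -72233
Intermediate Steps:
S = 45472 (S = 4*11368 = 45472)
j = -26761 (j = 9 - (22770 - 1*(-4000)) = 9 - (22770 + 4000) = 9 - 1*26770 = 9 - 26770 = -26761)
E = -26761
E - S = -26761 - 1*45472 = -26761 - 45472 = -72233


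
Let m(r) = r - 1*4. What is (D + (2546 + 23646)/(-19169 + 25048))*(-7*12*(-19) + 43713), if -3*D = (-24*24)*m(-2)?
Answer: -305673362544/5879 ≈ -5.1994e+7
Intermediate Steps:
m(r) = -4 + r (m(r) = r - 4 = -4 + r)
D = -1152 (D = -(-24*24)*(-4 - 2)/3 = -(-192)*(-6) = -1/3*3456 = -1152)
(D + (2546 + 23646)/(-19169 + 25048))*(-7*12*(-19) + 43713) = (-1152 + (2546 + 23646)/(-19169 + 25048))*(-7*12*(-19) + 43713) = (-1152 + 26192/5879)*(-84*(-19) + 43713) = (-1152 + 26192*(1/5879))*(1596 + 43713) = (-1152 + 26192/5879)*45309 = -6746416/5879*45309 = -305673362544/5879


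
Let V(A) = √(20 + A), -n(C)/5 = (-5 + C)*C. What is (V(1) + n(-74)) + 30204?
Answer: 974 + √21 ≈ 978.58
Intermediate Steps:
n(C) = -5*C*(-5 + C) (n(C) = -5*(-5 + C)*C = -5*C*(-5 + C))
(V(1) + n(-74)) + 30204 = (√(20 + 1) + 5*(-74)*(5 - 1*(-74))) + 30204 = (√21 + 5*(-74)*(5 + 74)) + 30204 = (√21 + 5*(-74)*79) + 30204 = (√21 - 29230) + 30204 = (-29230 + √21) + 30204 = 974 + √21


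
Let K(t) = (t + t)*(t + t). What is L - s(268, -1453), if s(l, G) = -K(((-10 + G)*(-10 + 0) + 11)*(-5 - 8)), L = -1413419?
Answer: 144905190137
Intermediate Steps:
K(t) = 4*t**2 (K(t) = (2*t)*(2*t) = 4*t**2)
s(l, G) = -4*(-1443 + 130*G)**2 (s(l, G) = -4*(((-10 + G)*(-10 + 0) + 11)*(-5 - 8))**2 = -4*(((-10 + G)*(-10) + 11)*(-13))**2 = -4*(((100 - 10*G) + 11)*(-13))**2 = -4*((111 - 10*G)*(-13))**2 = -4*(-1443 + 130*G)**2)
L - s(268, -1453) = -1413419 - (-676)*(-111 + 10*(-1453))**2 = -1413419 - (-676)*(-111 - 14530)**2 = -1413419 - (-676)*(-14641)**2 = -1413419 - (-676)*214358881 = -1413419 - 1*(-144906603556) = -1413419 + 144906603556 = 144905190137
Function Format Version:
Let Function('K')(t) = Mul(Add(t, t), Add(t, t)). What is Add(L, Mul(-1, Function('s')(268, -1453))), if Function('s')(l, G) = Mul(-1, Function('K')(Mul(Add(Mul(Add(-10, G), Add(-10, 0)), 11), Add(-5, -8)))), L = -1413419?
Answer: 144905190137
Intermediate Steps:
Function('K')(t) = Mul(4, Pow(t, 2)) (Function('K')(t) = Mul(Mul(2, t), Mul(2, t)) = Mul(4, Pow(t, 2)))
Function('s')(l, G) = Mul(-4, Pow(Add(-1443, Mul(130, G)), 2)) (Function('s')(l, G) = Mul(-1, Mul(4, Pow(Mul(Add(Mul(Add(-10, G), Add(-10, 0)), 11), Add(-5, -8)), 2))) = Mul(-1, Mul(4, Pow(Mul(Add(Mul(Add(-10, G), -10), 11), -13), 2))) = Mul(-1, Mul(4, Pow(Mul(Add(Add(100, Mul(-10, G)), 11), -13), 2))) = Mul(-1, Mul(4, Pow(Mul(Add(111, Mul(-10, G)), -13), 2))) = Mul(-1, Mul(4, Pow(Add(-1443, Mul(130, G)), 2))) = Mul(-4, Pow(Add(-1443, Mul(130, G)), 2)))
Add(L, Mul(-1, Function('s')(268, -1453))) = Add(-1413419, Mul(-1, Mul(-676, Pow(Add(-111, Mul(10, -1453)), 2)))) = Add(-1413419, Mul(-1, Mul(-676, Pow(Add(-111, -14530), 2)))) = Add(-1413419, Mul(-1, Mul(-676, Pow(-14641, 2)))) = Add(-1413419, Mul(-1, Mul(-676, 214358881))) = Add(-1413419, Mul(-1, -144906603556)) = Add(-1413419, 144906603556) = 144905190137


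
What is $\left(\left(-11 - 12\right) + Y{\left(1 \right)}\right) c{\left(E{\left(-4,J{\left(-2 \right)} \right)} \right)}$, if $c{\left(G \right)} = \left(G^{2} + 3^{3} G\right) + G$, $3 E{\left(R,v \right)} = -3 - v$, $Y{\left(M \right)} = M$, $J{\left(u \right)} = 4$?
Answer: $\frac{11858}{9} \approx 1317.6$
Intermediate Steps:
$E{\left(R,v \right)} = -1 - \frac{v}{3}$ ($E{\left(R,v \right)} = \frac{-3 - v}{3} = -1 - \frac{v}{3}$)
$c{\left(G \right)} = G^{2} + 28 G$ ($c{\left(G \right)} = \left(G^{2} + 27 G\right) + G = G^{2} + 28 G$)
$\left(\left(-11 - 12\right) + Y{\left(1 \right)}\right) c{\left(E{\left(-4,J{\left(-2 \right)} \right)} \right)} = \left(\left(-11 - 12\right) + 1\right) \left(-1 - \frac{4}{3}\right) \left(28 - \frac{7}{3}\right) = \left(-23 + 1\right) \left(- \frac{7 \left(28 - \frac{7}{3}\right)}{3}\right) = - 22 \left(\left(- \frac{7}{3}\right) \frac{77}{3}\right) = \left(-22\right) \left(- \frac{539}{9}\right) = \frac{11858}{9}$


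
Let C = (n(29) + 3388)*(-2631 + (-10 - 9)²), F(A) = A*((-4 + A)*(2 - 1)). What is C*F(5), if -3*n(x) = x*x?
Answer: -105816050/3 ≈ -3.5272e+7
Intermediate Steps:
n(x) = -x²/3 (n(x) = -x*x/3 = -x²/3)
F(A) = A*(-4 + A) (F(A) = A*((-4 + A)*1) = A*(-4 + A))
C = -21163210/3 (C = (-⅓*29² + 3388)*(-2631 + (-10 - 9)²) = (-⅓*841 + 3388)*(-2631 + (-19)²) = (-841/3 + 3388)*(-2631 + 361) = (9323/3)*(-2270) = -21163210/3 ≈ -7.0544e+6)
C*F(5) = -105816050*(-4 + 5)/3 = -105816050/3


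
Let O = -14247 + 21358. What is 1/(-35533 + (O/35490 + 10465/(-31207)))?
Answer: -85195110/3027249342851 ≈ -2.8143e-5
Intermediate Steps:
O = 7111
1/(-35533 + (O/35490 + 10465/(-31207))) = 1/(-35533 + (7111/35490 + 10465/(-31207))) = 1/(-35533 + (7111*(1/35490) + 10465*(-1/31207))) = 1/(-35533 + (547/2730 - 10465/31207)) = 1/(-35533 - 11499221/85195110) = 1/(-3027249342851/85195110) = -85195110/3027249342851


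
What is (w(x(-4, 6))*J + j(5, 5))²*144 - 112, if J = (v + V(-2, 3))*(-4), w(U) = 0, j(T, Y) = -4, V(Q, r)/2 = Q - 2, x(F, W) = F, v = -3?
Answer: 2192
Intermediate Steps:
V(Q, r) = -4 + 2*Q (V(Q, r) = 2*(Q - 2) = 2*(-2 + Q) = -4 + 2*Q)
J = 44 (J = (-3 + (-4 + 2*(-2)))*(-4) = (-3 + (-4 - 4))*(-4) = (-3 - 8)*(-4) = -11*(-4) = 44)
(w(x(-4, 6))*J + j(5, 5))²*144 - 112 = (0*44 - 4)²*144 - 112 = (0 - 4)²*144 - 112 = (-4)²*144 - 112 = 16*144 - 112 = 2304 - 112 = 2192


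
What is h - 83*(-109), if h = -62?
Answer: 8985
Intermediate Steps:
h - 83*(-109) = -62 - 83*(-109) = -62 + 9047 = 8985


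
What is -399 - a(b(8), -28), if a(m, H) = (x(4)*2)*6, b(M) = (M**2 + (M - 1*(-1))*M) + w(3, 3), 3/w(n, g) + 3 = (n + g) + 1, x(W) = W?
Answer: -447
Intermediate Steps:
w(n, g) = 3/(-2 + g + n) (w(n, g) = 3/(-3 + ((n + g) + 1)) = 3/(-3 + ((g + n) + 1)) = 3/(-3 + (1 + g + n)) = 3/(-2 + g + n))
b(M) = 3/4 + M**2 + M*(1 + M) (b(M) = (M**2 + (M - 1*(-1))*M) + 3/(-2 + 3 + 3) = (M**2 + (M + 1)*M) + 3/4 = (M**2 + (1 + M)*M) + 3*(1/4) = (M**2 + M*(1 + M)) + 3/4 = 3/4 + M**2 + M*(1 + M))
a(m, H) = 48 (a(m, H) = (4*2)*6 = 8*6 = 48)
-399 - a(b(8), -28) = -399 - 1*48 = -399 - 48 = -447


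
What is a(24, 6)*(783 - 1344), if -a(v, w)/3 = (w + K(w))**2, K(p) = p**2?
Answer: 2968812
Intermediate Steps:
a(v, w) = -3*(w + w**2)**2
a(24, 6)*(783 - 1344) = (-3*6**2*(1 + 6)**2)*(783 - 1344) = -3*36*7**2*(-561) = -3*36*49*(-561) = -5292*(-561) = 2968812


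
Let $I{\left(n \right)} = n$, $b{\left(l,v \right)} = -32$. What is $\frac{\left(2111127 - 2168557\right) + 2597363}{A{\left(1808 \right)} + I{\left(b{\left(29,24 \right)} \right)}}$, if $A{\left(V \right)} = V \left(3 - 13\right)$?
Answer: $- \frac{2539933}{18112} \approx -140.23$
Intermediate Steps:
$A{\left(V \right)} = - 10 V$ ($A{\left(V \right)} = V \left(-10\right) = - 10 V$)
$\frac{\left(2111127 - 2168557\right) + 2597363}{A{\left(1808 \right)} + I{\left(b{\left(29,24 \right)} \right)}} = \frac{\left(2111127 - 2168557\right) + 2597363}{\left(-10\right) 1808 - 32} = \frac{\left(2111127 - 2168557\right) + 2597363}{-18080 - 32} = \frac{-57430 + 2597363}{-18112} = 2539933 \left(- \frac{1}{18112}\right) = - \frac{2539933}{18112}$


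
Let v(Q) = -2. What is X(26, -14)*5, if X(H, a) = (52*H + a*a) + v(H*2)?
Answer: 7730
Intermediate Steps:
X(H, a) = -2 + a**2 + 52*H (X(H, a) = (52*H + a*a) - 2 = (52*H + a**2) - 2 = (a**2 + 52*H) - 2 = -2 + a**2 + 52*H)
X(26, -14)*5 = (-2 + (-14)**2 + 52*26)*5 = (-2 + 196 + 1352)*5 = 1546*5 = 7730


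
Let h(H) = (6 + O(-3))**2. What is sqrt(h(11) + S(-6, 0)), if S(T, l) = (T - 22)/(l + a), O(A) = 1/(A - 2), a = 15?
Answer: sqrt(7149)/15 ≈ 5.6368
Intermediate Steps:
O(A) = 1/(-2 + A)
S(T, l) = (-22 + T)/(15 + l) (S(T, l) = (T - 22)/(l + 15) = (-22 + T)/(15 + l))
h(H) = 841/25 (h(H) = (6 + 1/(-2 - 3))**2 = (6 + 1/(-5))**2 = (6 - 1/5)**2 = (29/5)**2 = 841/25)
sqrt(h(11) + S(-6, 0)) = sqrt(841/25 + (-22 - 6)/(15 + 0)) = sqrt(841/25 - 28/15) = sqrt(2383/75) = sqrt(7149)/15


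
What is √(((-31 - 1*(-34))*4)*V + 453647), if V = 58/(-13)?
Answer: √76657295/13 ≈ 673.49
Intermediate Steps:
V = -58/13 (V = 58*(-1/13) = -58/13 ≈ -4.4615)
√(((-31 - 1*(-34))*4)*V + 453647) = √(((-31 - 1*(-34))*4)*(-58/13) + 453647) = √(((-31 + 34)*4)*(-58/13) + 453647) = √((3*4)*(-58/13) + 453647) = √(12*(-58/13) + 453647) = √(-696/13 + 453647) = √(5896715/13) = √76657295/13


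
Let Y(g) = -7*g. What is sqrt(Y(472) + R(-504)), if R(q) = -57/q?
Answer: I*sqrt(23312226)/84 ≈ 57.479*I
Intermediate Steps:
sqrt(Y(472) + R(-504)) = sqrt(-7*472 - 57/(-504)) = sqrt(-3304 - 57*(-1/504)) = sqrt(-3304 + 19/168) = sqrt(-555053/168) = I*sqrt(23312226)/84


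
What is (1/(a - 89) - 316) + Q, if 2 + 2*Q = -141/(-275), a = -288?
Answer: -65677343/207350 ≈ -316.75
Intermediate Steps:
Q = -409/550 (Q = -1 + (-141/(-275))/2 = -1 + (-141*(-1/275))/2 = -1 + (½)*(141/275) = -1 + 141/550 = -409/550 ≈ -0.74364)
(1/(a - 89) - 316) + Q = (1/(-288 - 89) - 316) - 409/550 = (1/(-377) - 316) - 409/550 = (-1/377 - 316) - 409/550 = -119133/377 - 409/550 = -65677343/207350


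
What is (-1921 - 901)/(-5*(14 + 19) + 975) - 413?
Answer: -168676/405 ≈ -416.48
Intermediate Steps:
(-1921 - 901)/(-5*(14 + 19) + 975) - 413 = -2822/(-5*33 + 975) - 413 = -2822/(-165 + 975) - 413 = -2822/810 - 413 = -2822*1/810 - 413 = -1411/405 - 413 = -168676/405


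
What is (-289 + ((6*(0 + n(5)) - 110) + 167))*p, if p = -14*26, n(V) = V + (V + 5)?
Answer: 51688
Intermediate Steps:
n(V) = 5 + 2*V (n(V) = V + (5 + V) = 5 + 2*V)
p = -364
(-289 + ((6*(0 + n(5)) - 110) + 167))*p = (-289 + ((6*(0 + (5 + 2*5)) - 110) + 167))*(-364) = (-289 + ((6*(0 + (5 + 10)) - 110) + 167))*(-364) = (-289 + ((6*(0 + 15) - 110) + 167))*(-364) = (-289 + ((6*15 - 110) + 167))*(-364) = (-289 + ((90 - 110) + 167))*(-364) = (-289 + (-20 + 167))*(-364) = (-289 + 147)*(-364) = -142*(-364) = 51688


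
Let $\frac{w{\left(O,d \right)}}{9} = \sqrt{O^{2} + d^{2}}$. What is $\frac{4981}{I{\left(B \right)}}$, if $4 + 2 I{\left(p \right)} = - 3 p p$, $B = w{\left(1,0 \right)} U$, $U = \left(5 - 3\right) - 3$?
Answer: $- \frac{9962}{247} \approx -40.332$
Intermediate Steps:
$w{\left(O,d \right)} = 9 \sqrt{O^{2} + d^{2}}$
$U = -1$ ($U = 2 - 3 = -1$)
$B = -9$ ($B = 9 \sqrt{1^{2} + 0^{2}} \left(-1\right) = 9 \sqrt{1 + 0} \left(-1\right) = 9 \sqrt{1} \left(-1\right) = 9 \cdot 1 \left(-1\right) = 9 \left(-1\right) = -9$)
$I{\left(p \right)} = -2 - \frac{3 p^{2}}{2}$ ($I{\left(p \right)} = -2 + \frac{- 3 p p}{2} = -2 + \frac{\left(-3\right) p^{2}}{2} = -2 - \frac{3 p^{2}}{2}$)
$\frac{4981}{I{\left(B \right)}} = \frac{4981}{-2 - \frac{3 \left(-9\right)^{2}}{2}} = \frac{4981}{-2 - \frac{243}{2}} = \frac{4981}{- \frac{247}{2}} = 4981 \left(- \frac{2}{247}\right) = - \frac{9962}{247}$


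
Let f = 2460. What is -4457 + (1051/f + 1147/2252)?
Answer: -3085779371/692490 ≈ -4456.1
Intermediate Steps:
-4457 + (1051/f + 1147/2252) = -4457 + (1051/2460 + 1147/2252) = -4457 + 648559/692490 = -3085779371/692490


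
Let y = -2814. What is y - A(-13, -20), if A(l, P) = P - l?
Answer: -2807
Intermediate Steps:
y - A(-13, -20) = -2814 - (-20 - 1*(-13)) = -2814 - (-20 + 13) = -2814 - 1*(-7) = -2814 + 7 = -2807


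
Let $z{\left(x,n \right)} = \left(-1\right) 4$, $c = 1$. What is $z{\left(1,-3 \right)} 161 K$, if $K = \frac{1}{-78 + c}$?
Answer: $\frac{92}{11} \approx 8.3636$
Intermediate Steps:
$z{\left(x,n \right)} = -4$
$K = - \frac{1}{77}$ ($K = \frac{1}{-78 + 1} = \frac{1}{-77} = - \frac{1}{77} \approx -0.012987$)
$z{\left(1,-3 \right)} 161 K = \left(-4\right) 161 \left(- \frac{1}{77}\right) = \left(-644\right) \left(- \frac{1}{77}\right) = \frac{92}{11}$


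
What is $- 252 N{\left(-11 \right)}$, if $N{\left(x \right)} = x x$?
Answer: $-30492$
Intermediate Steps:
$N{\left(x \right)} = x^{2}$
$- 252 N{\left(-11 \right)} = - 252 \left(-11\right)^{2} = \left(-252\right) 121 = -30492$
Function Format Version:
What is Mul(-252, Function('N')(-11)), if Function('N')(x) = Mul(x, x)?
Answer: -30492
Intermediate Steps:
Function('N')(x) = Pow(x, 2)
Mul(-252, Function('N')(-11)) = Mul(-252, Pow(-11, 2)) = Mul(-252, 121) = -30492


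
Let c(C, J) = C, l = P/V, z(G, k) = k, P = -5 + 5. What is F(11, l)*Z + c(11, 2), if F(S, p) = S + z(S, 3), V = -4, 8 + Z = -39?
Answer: -647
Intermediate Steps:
Z = -47 (Z = -8 - 39 = -47)
P = 0
l = 0 (l = 0/(-4) = 0*(-¼) = 0)
F(S, p) = 3 + S (F(S, p) = S + 3 = 3 + S)
F(11, l)*Z + c(11, 2) = (3 + 11)*(-47) + 11 = 14*(-47) + 11 = -658 + 11 = -647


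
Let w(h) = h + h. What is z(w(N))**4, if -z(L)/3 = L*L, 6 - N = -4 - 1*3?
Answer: 16914992230656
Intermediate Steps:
N = 13 (N = 6 - (-4 - 1*3) = 6 - (-4 - 3) = 6 - 1*(-7) = 6 + 7 = 13)
w(h) = 2*h
z(L) = -3*L**2 (z(L) = -3*L*L = -3*L**2)
z(w(N))**4 = (-3*(2*13)**2)**4 = (-3*26**2)**4 = (-3*676)**4 = (-2028)**4 = 16914992230656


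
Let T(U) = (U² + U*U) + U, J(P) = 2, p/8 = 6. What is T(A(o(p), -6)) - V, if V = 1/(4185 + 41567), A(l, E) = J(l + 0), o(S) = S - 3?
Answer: 457519/45752 ≈ 10.000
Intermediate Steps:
p = 48 (p = 8*6 = 48)
o(S) = -3 + S
A(l, E) = 2
T(U) = U + 2*U² (T(U) = (U² + U²) + U = 2*U² + U = U + 2*U²)
V = 1/45752 ≈ 2.1857e-5
T(A(o(p), -6)) - V = 2*(1 + 2*2) - 1*1/45752 = 2*(1 + 4) - 1/45752 = 2*5 - 1/45752 = 10 - 1/45752 = 457519/45752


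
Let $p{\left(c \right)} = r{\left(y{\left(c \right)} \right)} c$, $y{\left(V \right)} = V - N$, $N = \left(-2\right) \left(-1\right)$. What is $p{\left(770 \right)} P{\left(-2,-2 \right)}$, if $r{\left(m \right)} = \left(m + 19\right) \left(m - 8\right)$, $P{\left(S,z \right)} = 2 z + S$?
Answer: $-2763314400$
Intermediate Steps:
$N = 2$
$y{\left(V \right)} = -2 + V$ ($y{\left(V \right)} = V - 2 = -2 + V$)
$P{\left(S,z \right)} = S + 2 z$
$r{\left(m \right)} = \left(-8 + m\right) \left(19 + m\right)$ ($r{\left(m \right)} = \left(19 + m\right) \left(-8 + m\right) = \left(-8 + m\right) \left(19 + m\right)$)
$p{\left(c \right)} = c \left(-174 + \left(-2 + c\right)^{2} + 11 c\right)$ ($p{\left(c \right)} = \left(-152 + \left(-2 + c\right)^{2} + 11 \left(-2 + c\right)\right) c = \left(-152 + \left(-2 + c\right)^{2} + \left(-22 + 11 c\right)\right) c = \left(-174 + \left(-2 + c\right)^{2} + 11 c\right) c = c \left(-174 + \left(-2 + c\right)^{2} + 11 c\right)$)
$p{\left(770 \right)} P{\left(-2,-2 \right)} = 770 \left(-170 + 770^{2} + 7 \cdot 770\right) \left(-2 + 2 \left(-2\right)\right) = 770 \left(-170 + 592900 + 5390\right) \left(-2 - 4\right) = 770 \cdot 598120 \left(-6\right) = 460552400 \left(-6\right) = -2763314400$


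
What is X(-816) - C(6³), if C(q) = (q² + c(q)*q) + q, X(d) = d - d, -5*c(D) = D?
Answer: -187704/5 ≈ -37541.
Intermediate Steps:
c(D) = -D/5
X(d) = 0
C(q) = q + 4*q²/5 (C(q) = (q² + (-q/5)*q) + q = (q² - q²/5) + q = 4*q²/5 + q = q + 4*q²/5)
X(-816) - C(6³) = 0 - 6³*(5 + 4*6³)/5 = 0 - 216*(5 + 4*216)/5 = 0 - 216*(5 + 864)/5 = 0 - 216*869/5 = 0 - 1*187704/5 = 0 - 187704/5 = -187704/5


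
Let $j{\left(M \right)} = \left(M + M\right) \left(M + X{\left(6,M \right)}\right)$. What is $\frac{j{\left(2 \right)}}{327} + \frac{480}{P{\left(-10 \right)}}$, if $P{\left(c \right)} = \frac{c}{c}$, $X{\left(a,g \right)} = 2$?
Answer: $\frac{156976}{327} \approx 480.05$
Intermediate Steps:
$P{\left(c \right)} = 1$
$j{\left(M \right)} = 2 M \left(2 + M\right)$ ($j{\left(M \right)} = \left(M + M\right) \left(M + 2\right) = 2 M \left(2 + M\right)$)
$\frac{j{\left(2 \right)}}{327} + \frac{480}{P{\left(-10 \right)}} = \frac{2 \cdot 2 \left(2 + 2\right)}{327} + \frac{480}{1} = 2 \cdot 2 \cdot 4 \cdot \frac{1}{327} + 480 \cdot 1 = 16 \cdot \frac{1}{327} + 480 = \frac{16}{327} + 480 = \frac{156976}{327}$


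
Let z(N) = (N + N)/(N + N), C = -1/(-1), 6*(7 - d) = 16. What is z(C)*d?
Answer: 13/3 ≈ 4.3333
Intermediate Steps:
d = 13/3 (d = 7 - ⅙*16 = 7 - 8/3 = 13/3 ≈ 4.3333)
C = 1 (C = -1*(-1) = 1)
z(N) = 1 (z(N) = (2*N)/((2*N)) = (2*N)*(1/(2*N)) = 1)
z(C)*d = 1*(13/3) = 13/3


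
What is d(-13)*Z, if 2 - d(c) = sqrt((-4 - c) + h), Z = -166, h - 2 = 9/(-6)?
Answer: -332 + 83*sqrt(38) ≈ 179.65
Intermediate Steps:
h = 1/2 (h = 2 + 9/(-6) = 2 + 9*(-1/6) = 2 - 3/2 = 1/2 ≈ 0.50000)
d(c) = 2 - sqrt(-7/2 - c) (d(c) = 2 - sqrt((-4 - c) + 1/2) = 2 - sqrt(-7/2 - c))
d(-13)*Z = (2 - sqrt(-14 - 4*(-13))/2)*(-166) = (2 - sqrt(-14 + 52)/2)*(-166) = (2 - sqrt(38)/2)*(-166) = -332 + 83*sqrt(38)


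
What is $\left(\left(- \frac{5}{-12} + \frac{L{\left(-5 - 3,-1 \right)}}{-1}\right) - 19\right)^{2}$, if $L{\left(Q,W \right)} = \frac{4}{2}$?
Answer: $\frac{61009}{144} \approx 423.67$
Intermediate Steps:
$L{\left(Q,W \right)} = 2$ ($L{\left(Q,W \right)} = 4 \cdot \frac{1}{2} = 2$)
$\left(\left(- \frac{5}{-12} + \frac{L{\left(-5 - 3,-1 \right)}}{-1}\right) - 19\right)^{2} = \left(\left(- \frac{5}{-12} + \frac{2}{-1}\right) - 19\right)^{2} = \left(\left(\left(-5\right) \left(- \frac{1}{12}\right) + 2 \left(-1\right)\right) - 19\right)^{2} = \left(\left(\frac{5}{12} - 2\right) - 19\right)^{2} = \left(- \frac{19}{12} - 19\right)^{2} = \left(- \frac{247}{12}\right)^{2} = \frac{61009}{144}$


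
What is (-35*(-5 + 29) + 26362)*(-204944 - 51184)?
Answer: -6536898816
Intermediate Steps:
(-35*(-5 + 29) + 26362)*(-204944 - 51184) = (-35*24 + 26362)*(-256128) = (-840 + 26362)*(-256128) = 25522*(-256128) = -6536898816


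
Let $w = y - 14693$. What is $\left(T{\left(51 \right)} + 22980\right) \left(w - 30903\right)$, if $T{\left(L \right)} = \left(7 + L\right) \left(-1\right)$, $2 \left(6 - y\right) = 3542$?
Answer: $-1085608842$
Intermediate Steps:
$y = -1765$ ($y = 6 - 1771 = -1765$)
$w = -16458$ ($w = -1765 - 14693 = -16458$)
$T{\left(L \right)} = -7 - L$
$\left(T{\left(51 \right)} + 22980\right) \left(w - 30903\right) = \left(\left(-7 - 51\right) + 22980\right) \left(-16458 - 30903\right) = \left(\left(-7 - 51\right) + 22980\right) \left(-47361\right) = \left(-58 + 22980\right) \left(-47361\right) = 22922 \left(-47361\right) = -1085608842$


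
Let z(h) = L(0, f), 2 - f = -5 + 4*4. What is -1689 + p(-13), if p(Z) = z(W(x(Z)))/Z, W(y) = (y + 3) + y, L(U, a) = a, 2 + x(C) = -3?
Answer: -21948/13 ≈ -1688.3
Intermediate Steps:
f = -9 (f = 2 - (-5 + 4*4) = 2 - (-5 + 16) = 2 - 1*11 = 2 - 11 = -9)
x(C) = -5 (x(C) = -2 - 3 = -5)
W(y) = 3 + 2*y (W(y) = (3 + y) + y = 3 + 2*y)
z(h) = -9
p(Z) = -9/Z
-1689 + p(-13) = -1689 - 9/(-13) = -1689 - 9*(-1/13) = -1689 + 9/13 = -21948/13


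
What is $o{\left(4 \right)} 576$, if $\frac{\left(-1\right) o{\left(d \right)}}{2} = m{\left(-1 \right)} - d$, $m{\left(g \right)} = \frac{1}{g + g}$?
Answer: $5184$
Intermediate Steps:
$m{\left(g \right)} = \frac{1}{2 g}$
$o{\left(d \right)} = 1 + 2 d$ ($o{\left(d \right)} = - 2 \left(\frac{1}{2 \left(-1\right)} - d\right) = - 2 \left(\frac{1}{2} \left(-1\right) - d\right) = - 2 \left(- \frac{1}{2} - d\right) = 1 + 2 d$)
$o{\left(4 \right)} 576 = \left(1 + 2 \cdot 4\right) 576 = \left(1 + 8\right) 576 = 9 \cdot 576 = 5184$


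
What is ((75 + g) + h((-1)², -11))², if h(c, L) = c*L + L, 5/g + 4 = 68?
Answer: 11539609/4096 ≈ 2817.3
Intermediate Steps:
g = 5/64 (g = 5/(-4 + 68) = 5/64 ≈ 0.078125)
h(c, L) = L + L*c (h(c, L) = L*c + L = L + L*c)
((75 + g) + h((-1)², -11))² = ((75 + 5/64) - 11*(1 + (-1)²))² = (4805/64 - 11*(1 + 1))² = (4805/64 - 11*2)² = (4805/64 - 22)² = (3397/64)² = 11539609/4096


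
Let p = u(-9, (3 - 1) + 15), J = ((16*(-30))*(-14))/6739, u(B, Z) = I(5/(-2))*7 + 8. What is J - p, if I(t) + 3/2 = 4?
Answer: -330249/13478 ≈ -24.503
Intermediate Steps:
I(t) = 5/2 (I(t) = -3/2 + 4 = 5/2)
u(B, Z) = 51/2 (u(B, Z) = (5/2)*7 + 8 = 35/2 + 8 = 51/2)
J = 6720/6739 (J = -480*(-14)*(1/6739) = 6720*(1/6739) = 6720/6739 ≈ 0.99718)
p = 51/2 ≈ 25.500
J - p = 6720/6739 - 1*51/2 = 6720/6739 - 51/2 = -330249/13478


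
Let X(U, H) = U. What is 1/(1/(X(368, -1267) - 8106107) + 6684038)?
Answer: 8105739/54179067494081 ≈ 1.4961e-7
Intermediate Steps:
1/(1/(X(368, -1267) - 8106107) + 6684038) = 1/(1/(368 - 8106107) + 6684038) = 1/(1/(-8105739) + 6684038) = 1/(-1/8105739 + 6684038) = 1/(54179067494081/8105739) = 8105739/54179067494081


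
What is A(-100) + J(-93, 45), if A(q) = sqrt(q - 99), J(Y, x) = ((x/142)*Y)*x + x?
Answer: -181935/142 + I*sqrt(199) ≈ -1281.2 + 14.107*I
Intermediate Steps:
J(Y, x) = x + Y*x**2/142 (J(Y, x) = ((x*(1/142))*Y)*x + x = ((x/142)*Y)*x + x = (Y*x/142)*x + x = Y*x**2/142 + x = x + Y*x**2/142)
A(q) = sqrt(-99 + q)
A(-100) + J(-93, 45) = sqrt(-99 - 100) + (1/142)*45*(142 - 93*45) = sqrt(-199) + (1/142)*45*(142 - 4185) = I*sqrt(199) + (1/142)*45*(-4043) = I*sqrt(199) - 181935/142 = -181935/142 + I*sqrt(199)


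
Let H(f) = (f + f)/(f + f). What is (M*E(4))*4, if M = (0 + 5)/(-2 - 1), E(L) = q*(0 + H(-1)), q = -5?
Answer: 100/3 ≈ 33.333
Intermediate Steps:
H(f) = 1 (H(f) = (2*f)/((2*f)) = (2*f)*(1/(2*f)) = 1)
E(L) = -5 (E(L) = -5*(0 + 1) = -5*1 = -5)
M = -5/3 (M = 5/(-3) = 5*(-⅓) = -5/3 ≈ -1.6667)
(M*E(4))*4 = -5/3*(-5)*4 = (25/3)*4 = 100/3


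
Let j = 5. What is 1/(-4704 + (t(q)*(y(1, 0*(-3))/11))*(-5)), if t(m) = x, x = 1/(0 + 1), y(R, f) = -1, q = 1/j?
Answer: -11/51739 ≈ -0.00021261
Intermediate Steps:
q = ⅕ (q = 1/5 = ⅕ ≈ 0.20000)
x = 1 (x = 1/1 = 1)
t(m) = 1
1/(-4704 + (t(q)*(y(1, 0*(-3))/11))*(-5)) = 1/(-4704 + (1*(-1/11))*(-5)) = 1/(-4704 - 1/11*(-5)) = 1/(-4704 + 5/11) = 1/(-51739/11) = -11/51739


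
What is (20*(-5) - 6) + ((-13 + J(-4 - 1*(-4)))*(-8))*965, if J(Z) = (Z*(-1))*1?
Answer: 100254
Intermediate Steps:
J(Z) = -Z (J(Z) = -Z*1 = -Z)
(20*(-5) - 6) + ((-13 + J(-4 - 1*(-4)))*(-8))*965 = (20*(-5) - 6) + ((-13 - (-4 - 1*(-4)))*(-8))*965 = (-100 - 6) + ((-13 - (-4 + 4))*(-8))*965 = -106 + ((-13 - 1*0)*(-8))*965 = -106 + ((-13 + 0)*(-8))*965 = -106 - 13*(-8)*965 = -106 + 104*965 = -106 + 100360 = 100254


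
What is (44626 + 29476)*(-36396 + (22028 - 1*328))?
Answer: -1089002992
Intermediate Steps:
(44626 + 29476)*(-36396 + (22028 - 1*328)) = 74102*(-36396 + (22028 - 328)) = 74102*(-36396 + 21700) = 74102*(-14696) = -1089002992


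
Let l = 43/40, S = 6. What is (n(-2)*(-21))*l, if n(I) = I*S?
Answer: 2709/10 ≈ 270.90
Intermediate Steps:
l = 43/40 (l = 43*(1/40) = 43/40 ≈ 1.0750)
n(I) = 6*I (n(I) = I*6 = 6*I)
(n(-2)*(-21))*l = ((6*(-2))*(-21))*(43/40) = -12*(-21)*(43/40) = 252*(43/40) = 2709/10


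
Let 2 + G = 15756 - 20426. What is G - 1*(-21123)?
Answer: 16451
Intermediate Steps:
G = -4672 (G = -2 + (15756 - 20426) = -2 - 4670 = -4672)
G - 1*(-21123) = -4672 - 1*(-21123) = -4672 + 21123 = 16451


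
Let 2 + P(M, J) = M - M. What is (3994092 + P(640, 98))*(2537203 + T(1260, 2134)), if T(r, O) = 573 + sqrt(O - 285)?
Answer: 10136277489710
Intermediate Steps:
P(M, J) = -2 (P(M, J) = -2 + (M - M) = -2 + 0 = -2)
T(r, O) = 573 + sqrt(-285 + O)
(3994092 + P(640, 98))*(2537203 + T(1260, 2134)) = (3994092 - 2)*(2537203 + (573 + sqrt(-285 + 2134))) = 3994090*(2537203 + (573 + sqrt(1849))) = 3994090*(2537203 + (573 + 43)) = 3994090*(2537203 + 616) = 3994090*2537819 = 10136277489710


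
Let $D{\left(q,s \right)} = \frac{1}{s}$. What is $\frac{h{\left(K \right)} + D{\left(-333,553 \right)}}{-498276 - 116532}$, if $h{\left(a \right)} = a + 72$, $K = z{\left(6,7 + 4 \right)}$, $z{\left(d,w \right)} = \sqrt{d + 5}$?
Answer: $- \frac{39817}{339988824} - \frac{\sqrt{11}}{614808} \approx -0.00012251$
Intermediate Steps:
$z{\left(d,w \right)} = \sqrt{5 + d}$
$K = \sqrt{11}$ ($K = \sqrt{5 + 6} = \sqrt{11} \approx 3.3166$)
$h{\left(a \right)} = 72 + a$
$\frac{h{\left(K \right)} + D{\left(-333,553 \right)}}{-498276 - 116532} = \frac{\left(72 + \sqrt{11}\right) + \frac{1}{553}}{-498276 - 116532} = \frac{\left(72 + \sqrt{11}\right) + \frac{1}{553}}{-614808} = \left(\frac{39817}{553} + \sqrt{11}\right) \left(- \frac{1}{614808}\right) = - \frac{39817}{339988824} - \frac{\sqrt{11}}{614808}$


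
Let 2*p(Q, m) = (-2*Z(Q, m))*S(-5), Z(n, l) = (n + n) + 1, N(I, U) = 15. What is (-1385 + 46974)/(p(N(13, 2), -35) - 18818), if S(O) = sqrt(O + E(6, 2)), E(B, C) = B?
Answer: -45589/18849 ≈ -2.4186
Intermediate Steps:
Z(n, l) = 1 + 2*n (Z(n, l) = 2*n + 1 = 1 + 2*n)
S(O) = sqrt(6 + O) (S(O) = sqrt(O + 6) = sqrt(6 + O))
p(Q, m) = -1 - 2*Q (p(Q, m) = ((-2*(1 + 2*Q))*sqrt(6 - 5))/2 = ((-2 - 4*Q)*sqrt(1))/2 = ((-2 - 4*Q)*1)/2 = (-2 - 4*Q)/2 = -1 - 2*Q)
(-1385 + 46974)/(p(N(13, 2), -35) - 18818) = (-1385 + 46974)/((-1 - 2*15) - 18818) = 45589/((-1 - 30) - 18818) = 45589/(-31 - 18818) = 45589/(-18849) = 45589*(-1/18849) = -45589/18849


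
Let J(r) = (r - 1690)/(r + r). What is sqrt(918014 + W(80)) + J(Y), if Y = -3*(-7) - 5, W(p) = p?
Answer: -837/16 + sqrt(918094) ≈ 905.86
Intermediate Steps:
Y = 16 (Y = 21 - 5 = 16)
J(r) = (-1690 + r)/(2*r) (J(r) = (-1690 + r)/((2*r)) = (-1690 + r)*(1/(2*r)) = (-1690 + r)/(2*r))
sqrt(918014 + W(80)) + J(Y) = sqrt(918014 + 80) + (1/2)*(-1690 + 16)/16 = sqrt(918094) + (1/2)*(1/16)*(-1674) = sqrt(918094) - 837/16 = -837/16 + sqrt(918094)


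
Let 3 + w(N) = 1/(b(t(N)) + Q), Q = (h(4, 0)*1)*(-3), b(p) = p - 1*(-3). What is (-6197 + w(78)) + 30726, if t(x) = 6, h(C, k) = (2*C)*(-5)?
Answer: 3163855/129 ≈ 24526.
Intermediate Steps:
h(C, k) = -10*C
b(p) = 3 + p (b(p) = p + 3 = 3 + p)
Q = 120 (Q = (-10*4*1)*(-3) = -40*1*(-3) = -40*(-3) = 120)
w(N) = -386/129 (w(N) = -3 + 1/((3 + 6) + 120) = -3 + 1/(9 + 120) = -3 + 1/129 = -386/129)
(-6197 + w(78)) + 30726 = (-6197 - 386/129) + 30726 = -799799/129 + 30726 = 3163855/129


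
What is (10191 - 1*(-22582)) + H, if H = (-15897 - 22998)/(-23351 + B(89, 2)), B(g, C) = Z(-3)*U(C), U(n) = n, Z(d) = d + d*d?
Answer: 764927942/23339 ≈ 32775.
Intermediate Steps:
Z(d) = d + d²
B(g, C) = 6*C (B(g, C) = (-3*(1 - 3))*C = (-3*(-2))*C = 6*C)
H = 38895/23339 (H = (-15897 - 22998)/(-23351 + 6*2) = -38895/(-23351 + 12) = -38895/(-23339) = -38895*(-1/23339) = 38895/23339 ≈ 1.6665)
(10191 - 1*(-22582)) + H = (10191 - 1*(-22582)) + 38895/23339 = (10191 + 22582) + 38895/23339 = 32773 + 38895/23339 = 764927942/23339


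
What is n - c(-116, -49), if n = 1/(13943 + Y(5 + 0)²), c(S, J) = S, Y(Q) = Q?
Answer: 1620289/13968 ≈ 116.00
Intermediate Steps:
n = 1/13968 (n = 1/(13943 + (5 + 0)²) = 1/(13943 + 5²) = 1/(13943 + 25) = 1/13968 ≈ 7.1592e-5)
n - c(-116, -49) = 1/13968 - 1*(-116) = 1/13968 + 116 = 1620289/13968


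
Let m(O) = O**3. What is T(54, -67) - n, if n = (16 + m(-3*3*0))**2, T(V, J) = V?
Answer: -202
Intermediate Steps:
n = 256 (n = (16 + (-3*3*0)**3)**2 = (16 + (-9*0)**3)**2 = (16 + 0**3)**2 = (16 + 0)**2 = 16**2 = 256)
T(54, -67) - n = 54 - 1*256 = 54 - 256 = -202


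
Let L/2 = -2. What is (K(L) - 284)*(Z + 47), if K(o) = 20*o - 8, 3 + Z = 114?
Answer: -58776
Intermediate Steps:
L = -4 (L = 2*(-2) = -4)
Z = 111 (Z = -3 + 114 = 111)
K(o) = -8 + 20*o
(K(L) - 284)*(Z + 47) = ((-8 + 20*(-4)) - 284)*(111 + 47) = ((-8 - 80) - 284)*158 = (-88 - 284)*158 = -372*158 = -58776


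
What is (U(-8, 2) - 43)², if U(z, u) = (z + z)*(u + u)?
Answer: 11449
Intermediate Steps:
U(z, u) = 4*u*z (U(z, u) = (2*z)*(2*u) = 4*u*z)
(U(-8, 2) - 43)² = (4*2*(-8) - 43)² = (-64 - 43)² = (-107)² = 11449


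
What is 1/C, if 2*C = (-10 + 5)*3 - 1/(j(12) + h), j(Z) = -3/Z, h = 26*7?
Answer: -1454/10909 ≈ -0.13328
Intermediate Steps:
h = 182
C = -10909/1454 (C = ((-10 + 5)*3 - 1/(-3/12 + 182))/2 = (-5*3 - 1/(-3*1/12 + 182))/2 = (-15 - 1/(-1/4 + 182))/2 = (-15 - 1/727/4)/2 = (-15 - 1*4/727)/2 = (-15 - 4/727)/2 = (1/2)*(-10909/727) = -10909/1454 ≈ -7.5028)
1/C = 1/(-10909/1454) = -1454/10909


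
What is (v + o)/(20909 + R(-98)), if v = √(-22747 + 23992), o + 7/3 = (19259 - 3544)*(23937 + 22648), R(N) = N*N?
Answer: 313749974/13077 + √1245/30513 ≈ 23993.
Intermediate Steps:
R(N) = N²
o = 2196249818/3 (o = -7/3 + (19259 - 3544)*(23937 + 22648) = -7/3 + 15715*46585 = -7/3 + 732083275 = 2196249818/3 ≈ 7.3208e+8)
v = √1245 ≈ 35.285
(v + o)/(20909 + R(-98)) = (√1245 + 2196249818/3)/(20909 + (-98)²) = (2196249818/3 + √1245)/(20909 + 9604) = (2196249818/3 + √1245)/30513 = (2196249818/3 + √1245)*(1/30513) = 313749974/13077 + √1245/30513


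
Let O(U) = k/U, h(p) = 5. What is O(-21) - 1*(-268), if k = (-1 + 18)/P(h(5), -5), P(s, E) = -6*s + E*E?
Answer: 28157/105 ≈ 268.16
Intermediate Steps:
P(s, E) = E² - 6*s (P(s, E) = -6*s + E² = E² - 6*s)
k = -17/5 (k = (-1 + 18)/((-5)² - 6*5) = 17/(25 - 30) = 17/(-5) = 17*(-⅕) = -17/5 ≈ -3.4000)
O(U) = -17/(5*U)
O(-21) - 1*(-268) = -17/5/(-21) - 1*(-268) = -17/5*(-1/21) + 268 = 17/105 + 268 = 28157/105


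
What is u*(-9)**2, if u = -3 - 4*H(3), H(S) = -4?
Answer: 1053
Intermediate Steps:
u = 13 (u = -3 - 4*(-4) = -3 + 16 = 13)
u*(-9)**2 = 13*(-9)**2 = 13*81 = 1053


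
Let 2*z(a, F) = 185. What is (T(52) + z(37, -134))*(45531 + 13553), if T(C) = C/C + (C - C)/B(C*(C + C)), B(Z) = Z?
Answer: 5524354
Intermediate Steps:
z(a, F) = 185/2 (z(a, F) = (½)*185 = 185/2)
T(C) = 1 (T(C) = C/C + (C - C)/((C*(C + C))) = 1 + 0/((C*(2*C))) = 1 + 0/((2*C²)) = 1 + 0*(1/(2*C²)) = 1 + 0 = 1)
(T(52) + z(37, -134))*(45531 + 13553) = (1 + 185/2)*(45531 + 13553) = (187/2)*59084 = 5524354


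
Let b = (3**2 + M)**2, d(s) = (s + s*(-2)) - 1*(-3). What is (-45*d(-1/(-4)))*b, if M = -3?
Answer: -4455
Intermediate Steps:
d(s) = 3 - s (d(s) = (s - 2*s) + 3 = -s + 3 = 3 - s)
b = 36 (b = (3**2 - 3)**2 = (9 - 3)**2 = 6**2 = 36)
(-45*d(-1/(-4)))*b = -45*(3 - (-1)/(-4))*36 = -45*(3 - (-1)*(-1)/4)*36 = -45*(3 - 1*1/4)*36 = -45*(3 - 1/4)*36 = -45*11/4*36 = -495/4*36 = -4455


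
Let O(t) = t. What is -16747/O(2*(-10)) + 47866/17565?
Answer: 11804735/14052 ≈ 840.08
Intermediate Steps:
-16747/O(2*(-10)) + 47866/17565 = -16747/(2*(-10)) + 47866/17565 = -16747/(-20) + 47866*(1/17565) = -16747*(-1/20) + 47866/17565 = 16747/20 + 47866/17565 = 11804735/14052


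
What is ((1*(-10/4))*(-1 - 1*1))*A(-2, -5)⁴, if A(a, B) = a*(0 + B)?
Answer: 50000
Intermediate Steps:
A(a, B) = B*a (A(a, B) = a*B = B*a)
((1*(-10/4))*(-1 - 1*1))*A(-2, -5)⁴ = ((1*(-10/4))*(-1 - 1*1))*(-5*(-2))⁴ = ((1*(-10*¼))*(-1 - 1))*10⁴ = ((1*(-5/2))*(-2))*10000 = -5/2*(-2)*10000 = 5*10000 = 50000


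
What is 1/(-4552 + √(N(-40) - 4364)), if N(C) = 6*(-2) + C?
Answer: -569/2590640 - I*√69/2590640 ≈ -0.00021964 - 3.2064e-6*I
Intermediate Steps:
N(C) = -12 + C
1/(-4552 + √(N(-40) - 4364)) = 1/(-4552 + √((-12 - 40) - 4364)) = 1/(-4552 + √(-52 - 4364)) = 1/(-4552 + √(-4416)) = 1/(-4552 + 8*I*√69)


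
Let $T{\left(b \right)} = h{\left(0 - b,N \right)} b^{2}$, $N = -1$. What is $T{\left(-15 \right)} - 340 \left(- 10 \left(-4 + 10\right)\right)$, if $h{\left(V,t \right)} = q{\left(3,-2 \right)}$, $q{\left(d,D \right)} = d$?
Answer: $21075$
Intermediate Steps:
$h{\left(V,t \right)} = 3$
$T{\left(b \right)} = 3 b^{2}$
$T{\left(-15 \right)} - 340 \left(- 10 \left(-4 + 10\right)\right) = 3 \left(-15\right)^{2} - 340 \left(- 10 \left(-4 + 10\right)\right) = 3 \cdot 225 - 340 \left(\left(-10\right) 6\right) = 675 - -20400 = 675 + 20400 = 21075$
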